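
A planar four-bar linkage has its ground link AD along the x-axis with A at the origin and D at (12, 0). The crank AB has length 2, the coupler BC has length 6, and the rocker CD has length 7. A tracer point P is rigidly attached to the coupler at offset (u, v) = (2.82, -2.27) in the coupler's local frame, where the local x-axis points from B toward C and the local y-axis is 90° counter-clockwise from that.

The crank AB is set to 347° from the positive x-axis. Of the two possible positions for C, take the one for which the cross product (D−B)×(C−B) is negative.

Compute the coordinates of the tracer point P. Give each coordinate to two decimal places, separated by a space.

A=(0,0), D=(12.00,0)
B = A + 2.00·(cos347°, sin347°) = (1.9487, -0.4499)
|BD| = 10.0613
circle(B,6.00) ∩ circle(D,7.00): a=4.3846, h=4.0957
  candidates: C₊=(6.1458,3.8378) cross=41.209; C₋=(6.5121,-4.3455) cross=-41.209
  mode - wants cross < 0 → take C=(6.5121,-4.3455) (cross=-41.209)
ex = (C−B)/|BC| = (0.7606,-0.6493); ey = (0.6493,0.7606)
P = B + 2.82·ex + -2.27·ey = (2.6197,-4.0073)

2.62 -4.01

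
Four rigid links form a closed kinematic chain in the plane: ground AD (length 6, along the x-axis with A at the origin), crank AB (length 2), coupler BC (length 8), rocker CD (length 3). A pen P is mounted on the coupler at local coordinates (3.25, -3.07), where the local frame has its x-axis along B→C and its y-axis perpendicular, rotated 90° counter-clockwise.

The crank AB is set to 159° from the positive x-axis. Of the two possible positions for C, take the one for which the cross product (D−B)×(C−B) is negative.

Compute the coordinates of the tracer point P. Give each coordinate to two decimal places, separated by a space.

-0.36 -3.49

A=(0,0), D=(6.00,0)
B = A + 2.00·(cos159°, sin159°) = (-1.8672, 0.7167)
|BD| = 7.8997
circle(B,8.00) ∩ circle(D,3.00): a=7.4310, h=2.9632
  candidates: C₊=(5.8020,2.9935) cross=23.408; C₋=(5.2643,-2.9084) cross=-23.408
  mode - wants cross < 0 → take C=(5.2643,-2.9084) (cross=-23.408)
ex = (C−B)/|BC| = (0.8914,-0.4531); ey = (0.4531,0.8914)
P = B + 3.25·ex + -3.07·ey = (-0.3611,-3.4927)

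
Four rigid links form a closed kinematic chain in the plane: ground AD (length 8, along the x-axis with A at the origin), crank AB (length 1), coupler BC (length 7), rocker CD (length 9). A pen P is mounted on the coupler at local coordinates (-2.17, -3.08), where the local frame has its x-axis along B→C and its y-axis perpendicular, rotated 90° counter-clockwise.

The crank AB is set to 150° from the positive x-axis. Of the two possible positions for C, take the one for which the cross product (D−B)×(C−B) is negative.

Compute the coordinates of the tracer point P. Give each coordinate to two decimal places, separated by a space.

A=(0,0), D=(8.00,0)
B = A + 1.00·(cos150°, sin150°) = (-0.8660, 0.5000)
|BD| = 8.8801
circle(B,7.00) ∩ circle(D,9.00): a=2.6383, h=6.4838
  candidates: C₊=(2.1331,6.8250) cross=57.577; C₋=(1.4030,-6.1221) cross=-57.577
  mode - wants cross < 0 → take C=(1.4030,-6.1221) (cross=-57.577)
ex = (C−B)/|BC| = (0.3241,-0.9460); ey = (0.9460,0.3241)
P = B + -2.17·ex + -3.08·ey = (-4.4831,1.5545)

-4.48 1.55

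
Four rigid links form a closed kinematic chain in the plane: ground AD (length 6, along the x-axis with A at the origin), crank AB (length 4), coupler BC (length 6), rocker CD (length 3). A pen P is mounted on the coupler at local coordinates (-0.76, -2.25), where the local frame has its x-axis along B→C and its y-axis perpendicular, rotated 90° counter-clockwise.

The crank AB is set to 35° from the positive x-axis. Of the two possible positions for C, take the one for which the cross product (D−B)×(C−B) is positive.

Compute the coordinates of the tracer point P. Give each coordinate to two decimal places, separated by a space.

A=(0,0), D=(6.00,0)
B = A + 4.00·(cos35°, sin35°) = (3.2766, 2.2943)
|BD| = 3.5610
circle(B,6.00) ∩ circle(D,3.00): a=5.5716, h=2.2266
  candidates: C₊=(8.9722,0.4075) cross=7.929; C₋=(6.1031,-2.9982) cross=-7.929
  mode + wants cross > 0 → take C=(8.9722,0.4075) (cross=7.929)
ex = (C−B)/|BC| = (0.9493,-0.3145); ey = (0.3145,0.9493)
P = B + -0.76·ex + -2.25·ey = (1.8476,0.3975)

1.85 0.40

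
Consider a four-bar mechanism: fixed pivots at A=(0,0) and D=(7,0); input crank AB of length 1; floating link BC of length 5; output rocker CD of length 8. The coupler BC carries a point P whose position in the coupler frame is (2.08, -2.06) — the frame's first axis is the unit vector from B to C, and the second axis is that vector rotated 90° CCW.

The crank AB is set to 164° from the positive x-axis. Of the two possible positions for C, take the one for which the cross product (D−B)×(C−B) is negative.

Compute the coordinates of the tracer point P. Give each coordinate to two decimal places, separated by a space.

-2.37 -2.29

A=(0,0), D=(7.00,0)
B = A + 1.00·(cos164°, sin164°) = (-0.9613, 0.2756)
|BD| = 7.9660
circle(B,5.00) ∩ circle(D,8.00): a=1.5351, h=4.7585
  candidates: C₊=(0.7376,4.9782) cross=37.906; C₋=(0.4083,-4.5331) cross=-37.906
  mode - wants cross < 0 → take C=(0.4083,-4.5331) (cross=-37.906)
ex = (C−B)/|BC| = (0.2739,-0.9618); ey = (0.9618,0.2739)
P = B + 2.08·ex + -2.06·ey = (-2.3727,-2.2891)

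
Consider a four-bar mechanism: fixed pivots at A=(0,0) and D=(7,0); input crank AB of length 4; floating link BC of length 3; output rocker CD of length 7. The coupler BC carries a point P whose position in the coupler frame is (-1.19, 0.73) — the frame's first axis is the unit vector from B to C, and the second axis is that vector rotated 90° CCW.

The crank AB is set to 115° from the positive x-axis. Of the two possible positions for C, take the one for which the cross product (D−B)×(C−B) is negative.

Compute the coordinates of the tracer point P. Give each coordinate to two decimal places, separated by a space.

A=(0,0), D=(7.00,0)
B = A + 4.00·(cos115°, sin115°) = (-1.6905, 3.6252)
|BD| = 9.4163
circle(B,3.00) ∩ circle(D,7.00): a=2.5842, h=1.5238
  candidates: C₊=(1.2812,4.0367) cross=14.349; C₋=(0.1078,1.2240) cross=-14.349
  mode - wants cross < 0 → take C=(0.1078,1.2240) (cross=-14.349)
ex = (C−B)/|BC| = (0.5994,-0.8004); ey = (0.8004,0.5994)
P = B + -1.19·ex + 0.73·ey = (-1.8195,5.0153)

-1.82 5.02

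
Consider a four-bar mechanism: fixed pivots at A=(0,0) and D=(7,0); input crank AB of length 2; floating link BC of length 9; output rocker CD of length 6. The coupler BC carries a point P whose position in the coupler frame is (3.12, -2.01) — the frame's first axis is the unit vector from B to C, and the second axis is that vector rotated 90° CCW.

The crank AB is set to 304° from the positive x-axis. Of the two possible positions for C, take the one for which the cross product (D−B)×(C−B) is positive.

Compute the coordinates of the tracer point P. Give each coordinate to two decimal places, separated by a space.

A=(0,0), D=(7.00,0)
B = A + 2.00·(cos304°, sin304°) = (1.1184, -1.6581)
|BD| = 6.1109
circle(B,9.00) ∩ circle(D,6.00): a=6.7374, h=5.9672
  candidates: C₊=(5.9839,5.9133) cross=36.465; C₋=(9.2221,-5.5733) cross=-36.465
  mode + wants cross > 0 → take C=(5.9839,5.9133) (cross=36.465)
ex = (C−B)/|BC| = (0.5406,0.8413); ey = (-0.8413,0.5406)
P = B + 3.12·ex + -2.01·ey = (4.4961,-0.1200)

4.50 -0.12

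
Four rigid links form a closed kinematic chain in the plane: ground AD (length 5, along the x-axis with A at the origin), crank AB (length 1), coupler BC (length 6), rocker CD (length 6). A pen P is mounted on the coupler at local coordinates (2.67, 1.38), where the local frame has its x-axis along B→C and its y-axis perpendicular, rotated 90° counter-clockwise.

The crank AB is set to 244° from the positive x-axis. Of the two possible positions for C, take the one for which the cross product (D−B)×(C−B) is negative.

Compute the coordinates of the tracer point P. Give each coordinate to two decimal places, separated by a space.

2.26 -2.21

A=(0,0), D=(5.00,0)
B = A + 1.00·(cos244°, sin244°) = (-0.4384, -0.8988)
|BD| = 5.5121
circle(B,6.00) ∩ circle(D,6.00): a=2.7561, h=5.3295
  candidates: C₊=(1.4118,4.8088) cross=29.377; C₋=(3.1498,-5.7076) cross=-29.377
  mode - wants cross < 0 → take C=(3.1498,-5.7076) (cross=-29.377)
ex = (C−B)/|BC| = (0.5980,-0.8015); ey = (0.8015,0.5980)
P = B + 2.67·ex + 1.38·ey = (2.2644,-2.2134)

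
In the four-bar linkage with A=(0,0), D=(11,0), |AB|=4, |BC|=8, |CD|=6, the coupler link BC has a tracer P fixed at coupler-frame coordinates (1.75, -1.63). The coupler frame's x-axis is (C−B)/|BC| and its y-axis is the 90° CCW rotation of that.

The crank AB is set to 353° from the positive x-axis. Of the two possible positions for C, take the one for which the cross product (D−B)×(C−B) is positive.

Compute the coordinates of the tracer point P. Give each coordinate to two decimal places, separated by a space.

6.34 -0.18

A=(0,0), D=(11.00,0)
B = A + 4.00·(cos353°, sin353°) = (3.9702, -0.4875)
|BD| = 7.0467
circle(B,8.00) ∩ circle(D,6.00): a=5.5101, h=5.7999
  candidates: C₊=(9.0659,5.6797) cross=40.870; C₋=(9.8683,-5.8923) cross=-40.870
  mode + wants cross > 0 → take C=(9.0659,5.6797) (cross=40.870)
ex = (C−B)/|BC| = (0.6370,0.7709); ey = (-0.7709,0.6370)
P = B + 1.75·ex + -1.63·ey = (6.3414,-0.1766)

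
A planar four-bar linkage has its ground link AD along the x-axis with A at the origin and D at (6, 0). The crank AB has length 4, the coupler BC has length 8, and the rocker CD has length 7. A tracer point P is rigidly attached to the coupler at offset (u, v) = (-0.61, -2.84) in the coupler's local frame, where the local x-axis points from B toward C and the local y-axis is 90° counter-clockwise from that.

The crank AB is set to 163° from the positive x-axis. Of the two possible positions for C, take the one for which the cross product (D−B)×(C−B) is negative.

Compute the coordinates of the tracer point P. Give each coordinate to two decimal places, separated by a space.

-6.42 -0.13

A=(0,0), D=(6.00,0)
B = A + 4.00·(cos163°, sin163°) = (-3.8252, 1.1695)
|BD| = 9.8946
circle(B,8.00) ∩ circle(D,7.00): a=5.7053, h=5.6080
  candidates: C₊=(2.5029,6.0639) cross=55.489; C₋=(1.1772,-5.0735) cross=-55.489
  mode - wants cross < 0 → take C=(1.1772,-5.0735) (cross=-55.489)
ex = (C−B)/|BC| = (0.6253,-0.7804); ey = (0.7804,0.6253)
P = B + -0.61·ex + -2.84·ey = (-6.4229,-0.1304)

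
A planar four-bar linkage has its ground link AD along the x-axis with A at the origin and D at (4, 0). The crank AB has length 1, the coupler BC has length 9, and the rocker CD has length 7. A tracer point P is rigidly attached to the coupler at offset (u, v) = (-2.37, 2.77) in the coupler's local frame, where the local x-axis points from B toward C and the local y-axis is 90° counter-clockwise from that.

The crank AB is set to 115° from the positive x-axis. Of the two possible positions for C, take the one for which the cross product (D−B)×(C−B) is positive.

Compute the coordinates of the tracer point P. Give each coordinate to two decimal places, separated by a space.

A=(0,0), D=(4.00,0)
B = A + 1.00·(cos115°, sin115°) = (-0.4226, 0.9063)
|BD| = 4.5145
circle(B,9.00) ∩ circle(D,7.00): a=5.8014, h=6.8807
  candidates: C₊=(6.6420,6.4823) cross=31.063; C₋=(3.8793,-6.9990) cross=-31.063
  mode + wants cross > 0 → take C=(6.6420,6.4823) (cross=31.063)
ex = (C−B)/|BC| = (0.7850,0.6196); ey = (-0.6196,0.7850)
P = B + -2.37·ex + 2.77·ey = (-3.9991,1.6123)

-4.00 1.61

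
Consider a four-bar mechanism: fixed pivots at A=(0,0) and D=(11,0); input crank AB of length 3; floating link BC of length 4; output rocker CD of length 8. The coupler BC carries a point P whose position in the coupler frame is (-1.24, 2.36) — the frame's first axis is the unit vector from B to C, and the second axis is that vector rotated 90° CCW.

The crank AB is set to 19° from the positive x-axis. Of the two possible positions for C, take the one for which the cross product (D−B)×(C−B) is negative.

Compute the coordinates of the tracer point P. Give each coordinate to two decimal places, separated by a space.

A=(0,0), D=(11.00,0)
B = A + 3.00·(cos19°, sin19°) = (2.8366, 0.9767)
|BD| = 8.2217
circle(B,4.00) ∩ circle(D,8.00): a=1.1917, h=3.8184
  candidates: C₊=(4.4734,4.6264) cross=31.393; C₋=(3.5662,-2.9562) cross=-31.393
  mode - wants cross < 0 → take C=(3.5662,-2.9562) (cross=-31.393)
ex = (C−B)/|BC| = (0.1824,-0.9832); ey = (0.9832,0.1824)
P = B + -1.24·ex + 2.36·ey = (4.9308,2.6264)

4.93 2.63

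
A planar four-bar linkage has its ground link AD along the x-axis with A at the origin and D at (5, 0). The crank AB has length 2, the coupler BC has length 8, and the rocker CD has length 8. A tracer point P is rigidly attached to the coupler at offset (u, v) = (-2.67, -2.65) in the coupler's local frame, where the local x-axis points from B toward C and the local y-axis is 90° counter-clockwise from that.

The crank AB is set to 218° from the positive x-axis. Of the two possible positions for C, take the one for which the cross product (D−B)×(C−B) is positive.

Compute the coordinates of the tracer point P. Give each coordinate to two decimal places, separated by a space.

A=(0,0), D=(5.00,0)
B = A + 2.00·(cos218°, sin218°) = (-1.5760, -1.2313)
|BD| = 6.6903
circle(B,8.00) ∩ circle(D,8.00): a=3.3452, h=7.2670
  candidates: C₊=(0.3745,6.5272) cross=48.619; C₋=(3.0495,-7.7586) cross=-48.619
  mode + wants cross > 0 → take C=(0.3745,6.5272) (cross=48.619)
ex = (C−B)/|BC| = (0.2438,0.9698); ey = (-0.9698,0.2438)
P = B + -2.67·ex + -2.65·ey = (0.3430,-4.4669)

0.34 -4.47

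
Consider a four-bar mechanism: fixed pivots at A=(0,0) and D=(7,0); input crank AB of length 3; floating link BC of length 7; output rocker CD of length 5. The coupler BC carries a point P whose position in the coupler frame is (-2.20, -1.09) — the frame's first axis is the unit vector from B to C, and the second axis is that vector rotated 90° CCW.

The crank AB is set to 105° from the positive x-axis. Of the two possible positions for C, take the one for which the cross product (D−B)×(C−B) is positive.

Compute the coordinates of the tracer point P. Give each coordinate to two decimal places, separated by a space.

A=(0,0), D=(7.00,0)
B = A + 3.00·(cos105°, sin105°) = (-0.7765, 2.8978)
|BD| = 8.2988
circle(B,7.00) ∩ circle(D,5.00): a=5.5954, h=4.2061
  candidates: C₊=(5.9354,4.8854) cross=34.906; C₋=(2.9980,-2.9974) cross=-34.906
  mode + wants cross > 0 → take C=(5.9354,4.8854) (cross=34.906)
ex = (C−B)/|BC| = (0.9588,0.2839); ey = (-0.2839,0.9588)
P = B + -2.20·ex + -1.09·ey = (-2.5764,1.2280)

-2.58 1.23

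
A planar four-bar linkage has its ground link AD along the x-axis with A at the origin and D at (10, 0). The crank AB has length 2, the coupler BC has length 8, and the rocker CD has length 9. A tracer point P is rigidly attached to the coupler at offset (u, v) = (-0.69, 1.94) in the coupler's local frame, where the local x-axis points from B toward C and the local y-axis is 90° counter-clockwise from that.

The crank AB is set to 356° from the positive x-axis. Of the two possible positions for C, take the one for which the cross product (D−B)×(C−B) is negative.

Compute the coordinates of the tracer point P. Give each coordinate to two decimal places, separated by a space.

A=(0,0), D=(10.00,0)
B = A + 2.00·(cos356°, sin356°) = (1.9951, -0.1395)
|BD| = 8.0061
circle(B,8.00) ∩ circle(D,9.00): a=2.9414, h=7.4397
  candidates: C₊=(4.8064,7.3503) cross=59.563; C₋=(5.0657,-7.5268) cross=-59.563
  mode - wants cross < 0 → take C=(5.0657,-7.5268) (cross=-59.563)
ex = (C−B)/|BC| = (0.3838,-0.9234); ey = (0.9234,0.3838)
P = B + -0.69·ex + 1.94·ey = (3.5217,1.2422)

3.52 1.24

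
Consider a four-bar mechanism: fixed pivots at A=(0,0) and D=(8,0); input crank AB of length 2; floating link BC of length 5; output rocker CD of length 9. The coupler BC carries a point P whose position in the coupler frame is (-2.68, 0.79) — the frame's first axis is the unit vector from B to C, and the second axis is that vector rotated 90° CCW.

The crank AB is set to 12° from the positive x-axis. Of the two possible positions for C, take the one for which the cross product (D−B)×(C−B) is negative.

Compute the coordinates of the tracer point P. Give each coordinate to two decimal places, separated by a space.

3.71 2.59

A=(0,0), D=(8.00,0)
B = A + 2.00·(cos12°, sin12°) = (1.9563, 0.4158)
|BD| = 6.0580
circle(B,5.00) ∩ circle(D,9.00): a=-1.5930, h=4.7394
  candidates: C₊=(0.6924,5.2534) cross=28.712; C₋=(0.0417,-4.2031) cross=-28.712
  mode - wants cross < 0 → take C=(0.0417,-4.2031) (cross=-28.712)
ex = (C−B)/|BC| = (-0.3829,-0.9238); ey = (0.9238,-0.3829)
P = B + -2.68·ex + 0.79·ey = (3.7123,2.5891)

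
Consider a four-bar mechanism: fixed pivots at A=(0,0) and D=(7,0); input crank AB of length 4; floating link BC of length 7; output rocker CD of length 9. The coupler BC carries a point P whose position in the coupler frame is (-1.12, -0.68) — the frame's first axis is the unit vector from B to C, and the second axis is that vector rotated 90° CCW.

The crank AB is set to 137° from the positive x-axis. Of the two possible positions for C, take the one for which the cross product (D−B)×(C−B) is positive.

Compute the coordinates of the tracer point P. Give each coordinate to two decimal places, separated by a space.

A=(0,0), D=(7.00,0)
B = A + 4.00·(cos137°, sin137°) = (-2.9254, 2.7280)
|BD| = 10.2935
circle(B,7.00) ∩ circle(D,9.00): a=3.5924, h=6.0079
  candidates: C₊=(2.1307,7.5690) cross=61.842; C₋=(-1.0537,-4.0171) cross=-61.842
  mode + wants cross > 0 → take C=(2.1307,7.5690) (cross=61.842)
ex = (C−B)/|BC| = (0.7223,0.6916); ey = (-0.6916,0.7223)
P = B + -1.12·ex + -0.68·ey = (-3.2641,1.4623)

-3.26 1.46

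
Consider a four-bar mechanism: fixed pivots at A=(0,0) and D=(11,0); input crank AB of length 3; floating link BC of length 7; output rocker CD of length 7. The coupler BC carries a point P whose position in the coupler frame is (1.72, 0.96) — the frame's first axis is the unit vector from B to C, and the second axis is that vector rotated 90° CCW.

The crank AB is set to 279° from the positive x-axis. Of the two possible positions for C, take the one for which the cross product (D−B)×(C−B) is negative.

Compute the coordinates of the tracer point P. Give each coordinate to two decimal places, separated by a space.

2.43 -2.75

A=(0,0), D=(11.00,0)
B = A + 3.00·(cos279°, sin279°) = (0.4693, -2.9631)
|BD| = 10.9396
circle(B,7.00) ∩ circle(D,7.00): a=5.4698, h=4.3682
  candidates: C₊=(4.5515,2.7234) cross=47.786; C₋=(6.9178,-5.6864) cross=-47.786
  mode - wants cross < 0 → take C=(6.9178,-5.6864) (cross=-47.786)
ex = (C−B)/|BC| = (0.9212,-0.3891); ey = (0.3891,0.9212)
P = B + 1.72·ex + 0.96·ey = (2.4273,-2.7479)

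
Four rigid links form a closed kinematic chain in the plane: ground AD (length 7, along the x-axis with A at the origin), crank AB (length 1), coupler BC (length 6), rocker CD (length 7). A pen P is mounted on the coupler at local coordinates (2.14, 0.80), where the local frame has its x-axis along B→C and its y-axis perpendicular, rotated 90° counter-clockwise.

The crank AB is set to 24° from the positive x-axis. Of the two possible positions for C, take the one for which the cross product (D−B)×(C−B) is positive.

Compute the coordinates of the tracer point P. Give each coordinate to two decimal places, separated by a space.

A=(0,0), D=(7.00,0)
B = A + 1.00·(cos24°, sin24°) = (0.9135, 0.4067)
|BD| = 6.1000
circle(B,6.00) ∩ circle(D,7.00): a=1.9844, h=5.6623
  candidates: C₊=(3.2711,5.9241) cross=34.540; C₋=(2.5160,-5.3753) cross=-34.540
  mode + wants cross > 0 → take C=(3.2711,5.9241) (cross=34.540)
ex = (C−B)/|BC| = (0.3929,0.9196); ey = (-0.9196,0.3929)
P = B + 2.14·ex + 0.80·ey = (1.0188,2.6890)

1.02 2.69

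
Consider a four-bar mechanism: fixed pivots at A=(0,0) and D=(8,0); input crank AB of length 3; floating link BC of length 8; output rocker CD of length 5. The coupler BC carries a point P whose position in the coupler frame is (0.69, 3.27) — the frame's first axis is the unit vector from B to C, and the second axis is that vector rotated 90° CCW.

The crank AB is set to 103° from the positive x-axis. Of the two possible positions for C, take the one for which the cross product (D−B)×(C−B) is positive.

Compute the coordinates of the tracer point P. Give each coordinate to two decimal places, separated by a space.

A=(0,0), D=(8.00,0)
B = A + 3.00·(cos103°, sin103°) = (-0.6749, 2.9231)
|BD| = 9.1541
circle(B,8.00) ∩ circle(D,5.00): a=6.7072, h=4.3604
  candidates: C₊=(7.0736,4.9134) cross=39.915; C₋=(4.2889,-3.3508) cross=-39.915
  mode + wants cross > 0 → take C=(7.0736,4.9134) (cross=39.915)
ex = (C−B)/|BC| = (0.9686,0.2488); ey = (-0.2488,0.9686)
P = B + 0.69·ex + 3.27·ey = (-0.8201,6.2620)

-0.82 6.26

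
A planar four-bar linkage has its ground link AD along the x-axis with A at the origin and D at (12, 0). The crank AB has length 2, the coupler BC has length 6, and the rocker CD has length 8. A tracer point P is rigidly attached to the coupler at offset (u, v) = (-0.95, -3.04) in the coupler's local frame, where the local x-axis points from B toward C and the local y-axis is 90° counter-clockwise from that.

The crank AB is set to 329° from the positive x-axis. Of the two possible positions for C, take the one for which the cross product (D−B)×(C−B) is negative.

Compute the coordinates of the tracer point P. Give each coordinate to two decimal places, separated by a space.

-1.10 -2.52

A=(0,0), D=(12.00,0)
B = A + 2.00·(cos329°, sin329°) = (1.7143, -1.0301)
|BD| = 10.3371
circle(B,6.00) ∩ circle(D,8.00): a=3.8142, h=4.6316
  candidates: C₊=(5.0480,3.9586) cross=47.877; C₋=(5.9711,-5.2585) cross=-47.877
  mode - wants cross < 0 → take C=(5.9711,-5.2585) (cross=-47.877)
ex = (C−B)/|BC| = (0.7095,-0.7047); ey = (0.7047,0.7095)
P = B + -0.95·ex + -3.04·ey = (-1.1021,-2.5173)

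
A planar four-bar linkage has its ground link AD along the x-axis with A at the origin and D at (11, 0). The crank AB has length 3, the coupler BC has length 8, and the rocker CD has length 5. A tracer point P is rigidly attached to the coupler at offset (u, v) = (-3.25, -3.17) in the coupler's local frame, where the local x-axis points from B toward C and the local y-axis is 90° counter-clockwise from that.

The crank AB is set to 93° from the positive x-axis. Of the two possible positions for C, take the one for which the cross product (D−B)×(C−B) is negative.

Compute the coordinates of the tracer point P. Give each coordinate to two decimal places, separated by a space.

-4.65 2.35

A=(0,0), D=(11.00,0)
B = A + 3.00·(cos93°, sin93°) = (-0.1570, 2.9959)
|BD| = 11.5522
circle(B,8.00) ∩ circle(D,5.00): a=7.4641, h=2.8787
  candidates: C₊=(7.7983,3.8404) cross=33.256; C₋=(6.3052,-1.7201) cross=-33.256
  mode - wants cross < 0 → take C=(6.3052,-1.7201) (cross=-33.256)
ex = (C−B)/|BC| = (0.8078,-0.5895); ey = (0.5895,0.8078)
P = B + -3.25·ex + -3.17·ey = (-4.6510,2.3511)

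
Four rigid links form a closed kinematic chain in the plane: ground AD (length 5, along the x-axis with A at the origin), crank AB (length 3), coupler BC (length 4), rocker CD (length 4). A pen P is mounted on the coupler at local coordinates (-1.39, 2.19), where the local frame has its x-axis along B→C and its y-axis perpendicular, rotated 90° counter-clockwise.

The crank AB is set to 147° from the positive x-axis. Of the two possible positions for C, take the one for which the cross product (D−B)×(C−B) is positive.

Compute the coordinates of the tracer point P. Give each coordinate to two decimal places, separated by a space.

A=(0,0), D=(5.00,0)
B = A + 3.00·(cos147°, sin147°) = (-2.5160, 1.6339)
|BD| = 7.6916
circle(B,4.00) ∩ circle(D,4.00): a=3.8458, h=1.1000
  candidates: C₊=(1.4757,1.8918) cross=8.461; C₋=(1.0083,-0.2579) cross=-8.461
  mode + wants cross > 0 → take C=(1.4757,1.8918) (cross=8.461)
ex = (C−B)/|BC| = (0.9979,0.0645); ey = (-0.0645,0.9979)
P = B + -1.39·ex + 2.19·ey = (-4.0443,3.7297)

-4.04 3.73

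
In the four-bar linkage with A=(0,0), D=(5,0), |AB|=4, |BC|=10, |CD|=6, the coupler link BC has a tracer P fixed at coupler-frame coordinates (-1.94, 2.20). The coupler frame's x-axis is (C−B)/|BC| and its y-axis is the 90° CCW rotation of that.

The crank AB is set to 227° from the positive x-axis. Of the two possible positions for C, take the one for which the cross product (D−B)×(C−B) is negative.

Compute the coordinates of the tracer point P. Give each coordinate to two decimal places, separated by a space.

-3.98 -0.27

A=(0,0), D=(5.00,0)
B = A + 4.00·(cos227°, sin227°) = (-2.7280, -2.9254)
|BD| = 8.2632
circle(B,10.00) ∩ circle(D,6.00): a=8.0042, h=5.9944
  candidates: C₊=(2.6356,5.5145) cross=49.533; C₋=(6.8800,-5.6979) cross=-49.533
  mode - wants cross < 0 → take C=(6.8800,-5.6979) (cross=-49.533)
ex = (C−B)/|BC| = (0.9608,-0.2772); ey = (0.2772,0.9608)
P = B + -1.94·ex + 2.20·ey = (-3.9820,-0.2738)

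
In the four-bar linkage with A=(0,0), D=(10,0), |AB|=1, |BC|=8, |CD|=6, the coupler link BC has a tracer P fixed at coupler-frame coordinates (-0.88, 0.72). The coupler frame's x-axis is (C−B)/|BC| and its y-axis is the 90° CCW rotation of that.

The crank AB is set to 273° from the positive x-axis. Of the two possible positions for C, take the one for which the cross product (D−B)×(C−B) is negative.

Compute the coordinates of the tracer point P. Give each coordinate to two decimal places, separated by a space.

A=(0,0), D=(10.00,0)
B = A + 1.00·(cos273°, sin273°) = (0.0523, -0.9986)
|BD| = 9.9977
circle(B,8.00) ∩ circle(D,6.00): a=6.3992, h=4.8011
  candidates: C₊=(5.9399,4.4177) cross=48.000; C₋=(6.8991,-5.1366) cross=-48.000
  mode - wants cross < 0 → take C=(6.8991,-5.1366) (cross=-48.000)
ex = (C−B)/|BC| = (0.8558,-0.5172); ey = (0.5172,0.8558)
P = B + -0.88·ex + 0.72·ey = (-0.3284,0.0727)

-0.33 0.07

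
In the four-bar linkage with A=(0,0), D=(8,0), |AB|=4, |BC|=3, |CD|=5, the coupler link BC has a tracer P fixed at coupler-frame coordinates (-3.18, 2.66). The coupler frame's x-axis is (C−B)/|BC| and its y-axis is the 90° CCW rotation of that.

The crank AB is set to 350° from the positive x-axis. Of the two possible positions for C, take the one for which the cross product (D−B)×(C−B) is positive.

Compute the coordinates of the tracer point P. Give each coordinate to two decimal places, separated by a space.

A=(0,0), D=(8.00,0)
B = A + 4.00·(cos350°, sin350°) = (3.9392, -0.6946)
|BD| = 4.1197
circle(B,3.00) ∩ circle(D,5.00): a=0.1180, h=2.9977
  candidates: C₊=(3.5501,2.2801) cross=12.350; C₋=(4.5610,-3.6295) cross=-12.350
  mode + wants cross > 0 → take C=(3.5501,2.2801) (cross=12.350)
ex = (C−B)/|BC| = (-0.1297,0.9916); ey = (-0.9916,-0.1297)
P = B + -3.18·ex + 2.66·ey = (1.7141,-4.1927)

1.71 -4.19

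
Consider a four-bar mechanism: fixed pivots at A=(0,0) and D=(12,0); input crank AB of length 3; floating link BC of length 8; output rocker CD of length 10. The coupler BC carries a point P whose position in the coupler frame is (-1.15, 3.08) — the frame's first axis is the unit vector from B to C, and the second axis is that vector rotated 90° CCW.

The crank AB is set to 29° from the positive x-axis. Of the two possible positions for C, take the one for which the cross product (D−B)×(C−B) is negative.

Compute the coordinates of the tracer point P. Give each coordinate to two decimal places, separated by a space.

A=(0,0), D=(12.00,0)
B = A + 3.00·(cos29°, sin29°) = (2.6239, 1.4544)
|BD| = 9.4883
circle(B,8.00) ∩ circle(D,10.00): a=2.8471, h=7.4762
  candidates: C₊=(6.5833,8.4059) cross=70.937; C₋=(4.2913,-6.3699) cross=-70.937
  mode - wants cross < 0 → take C=(4.2913,-6.3699) (cross=-70.937)
ex = (C−B)/|BC| = (0.2084,-0.9780); ey = (0.9780,0.2084)
P = B + -1.15·ex + 3.08·ey = (5.3965,3.2211)

5.40 3.22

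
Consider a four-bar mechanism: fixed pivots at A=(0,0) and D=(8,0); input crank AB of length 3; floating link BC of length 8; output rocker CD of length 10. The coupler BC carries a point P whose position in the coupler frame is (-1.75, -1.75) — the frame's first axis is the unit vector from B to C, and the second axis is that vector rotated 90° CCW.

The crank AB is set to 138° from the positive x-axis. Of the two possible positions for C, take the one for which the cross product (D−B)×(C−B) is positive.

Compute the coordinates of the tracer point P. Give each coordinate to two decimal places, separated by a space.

-1.88 -0.44

A=(0,0), D=(8.00,0)
B = A + 3.00·(cos138°, sin138°) = (-2.2294, 2.0074)
|BD| = 10.4245
circle(B,8.00) ∩ circle(D,10.00): a=3.4856, h=7.2007
  candidates: C₊=(2.5775,8.4022) cross=75.064; C₋=(-0.1957,-5.7298) cross=-75.064
  mode + wants cross > 0 → take C=(2.5775,8.4022) (cross=75.064)
ex = (C−B)/|BC| = (0.6009,0.7993); ey = (-0.7993,0.6009)
P = B + -1.75·ex + -1.75·ey = (-1.8821,-0.4430)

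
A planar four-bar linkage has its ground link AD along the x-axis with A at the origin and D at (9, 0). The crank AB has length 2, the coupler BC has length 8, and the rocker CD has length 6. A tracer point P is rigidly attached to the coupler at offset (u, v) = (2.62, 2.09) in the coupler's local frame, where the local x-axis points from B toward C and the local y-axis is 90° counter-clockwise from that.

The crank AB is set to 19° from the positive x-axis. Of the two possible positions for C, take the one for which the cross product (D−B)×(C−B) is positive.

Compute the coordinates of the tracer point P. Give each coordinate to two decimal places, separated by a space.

A=(0,0), D=(9.00,0)
B = A + 2.00·(cos19°, sin19°) = (1.8910, 0.6511)
|BD| = 7.1387
circle(B,8.00) ∩ circle(D,6.00): a=5.5305, h=5.7805
  candidates: C₊=(7.9257,5.9030) cross=41.265; C₋=(6.8712,-5.6097) cross=-41.265
  mode + wants cross > 0 → take C=(7.9257,5.9030) (cross=41.265)
ex = (C−B)/|BC| = (0.7543,0.6565); ey = (-0.6565,0.7543)
P = B + 2.62·ex + 2.09·ey = (2.4953,3.9477)

2.50 3.95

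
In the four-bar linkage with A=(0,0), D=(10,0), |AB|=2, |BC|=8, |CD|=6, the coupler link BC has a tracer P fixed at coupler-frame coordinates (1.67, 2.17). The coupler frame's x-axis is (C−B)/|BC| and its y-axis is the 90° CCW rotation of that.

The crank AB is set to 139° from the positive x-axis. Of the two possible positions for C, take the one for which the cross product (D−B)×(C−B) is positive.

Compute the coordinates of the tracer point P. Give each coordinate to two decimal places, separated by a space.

A=(0,0), D=(10.00,0)
B = A + 2.00·(cos139°, sin139°) = (-1.5094, 1.3121)
|BD| = 11.5840
circle(B,8.00) ∩ circle(D,6.00): a=7.0006, h=3.8720
  candidates: C₊=(5.8847,4.3662) cross=44.853; C₋=(5.0075,-3.3279) cross=-44.853
  mode + wants cross > 0 → take C=(5.8847,4.3662) (cross=44.853)
ex = (C−B)/|BC| = (0.9243,0.3818); ey = (-0.3818,0.9243)
P = B + 1.67·ex + 2.17·ey = (-0.7943,3.9553)

-0.79 3.96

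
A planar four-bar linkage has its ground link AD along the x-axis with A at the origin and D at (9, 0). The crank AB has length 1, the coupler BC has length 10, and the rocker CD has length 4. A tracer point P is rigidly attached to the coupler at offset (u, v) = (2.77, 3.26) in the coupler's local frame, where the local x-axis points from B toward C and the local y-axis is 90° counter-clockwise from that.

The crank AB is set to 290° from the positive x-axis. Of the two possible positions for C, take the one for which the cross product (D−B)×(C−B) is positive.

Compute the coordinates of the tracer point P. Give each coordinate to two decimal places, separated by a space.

A=(0,0), D=(9.00,0)
B = A + 1.00·(cos290°, sin290°) = (0.3420, -0.9397)
|BD| = 8.7088
circle(B,10.00) ∩ circle(D,4.00): a=9.1771, h=3.9725
  candidates: C₊=(9.0369,3.9998) cross=34.596; C₋=(9.8942,-3.8988) cross=-34.596
  mode + wants cross > 0 → take C=(9.0369,3.9998) (cross=34.596)
ex = (C−B)/|BC| = (0.8695,0.4940); ey = (-0.4940,0.8695)
P = B + 2.77·ex + 3.26·ey = (1.1402,3.2631)

1.14 3.26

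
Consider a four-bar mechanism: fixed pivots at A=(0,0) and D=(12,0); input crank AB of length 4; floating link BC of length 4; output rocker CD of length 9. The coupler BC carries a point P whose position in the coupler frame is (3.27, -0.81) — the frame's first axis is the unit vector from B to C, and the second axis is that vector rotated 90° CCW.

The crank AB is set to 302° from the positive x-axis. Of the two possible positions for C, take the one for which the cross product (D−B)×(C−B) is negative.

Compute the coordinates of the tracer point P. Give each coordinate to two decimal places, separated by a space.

4.14 -6.09

A=(0,0), D=(12.00,0)
B = A + 4.00·(cos302°, sin302°) = (2.1197, -3.3922)
|BD| = 10.4464
circle(B,4.00) ∩ circle(D,9.00): a=2.1121, h=3.3969
  candidates: C₊=(3.0143,0.5065) cross=35.486; C₋=(5.2204,-5.9192) cross=-35.486
  mode - wants cross < 0 → take C=(5.2204,-5.9192) (cross=-35.486)
ex = (C−B)/|BC| = (0.7752,-0.6317); ey = (0.6317,0.7752)
P = B + 3.27·ex + -0.81·ey = (4.1428,-6.0859)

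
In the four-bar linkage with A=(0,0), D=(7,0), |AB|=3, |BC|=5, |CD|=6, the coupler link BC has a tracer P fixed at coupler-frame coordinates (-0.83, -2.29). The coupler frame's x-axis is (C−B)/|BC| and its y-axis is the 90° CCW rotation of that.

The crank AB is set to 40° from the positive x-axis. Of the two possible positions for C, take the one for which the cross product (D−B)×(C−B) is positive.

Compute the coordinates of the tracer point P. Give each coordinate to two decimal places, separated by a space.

A=(0,0), D=(7.00,0)
B = A + 3.00·(cos40°, sin40°) = (2.2981, 1.9284)
|BD| = 5.0819
circle(B,5.00) ∩ circle(D,6.00): a=1.4587, h=4.7825
  candidates: C₊=(5.4625,5.7997) cross=24.304; C₋=(1.8330,-3.0500) cross=-24.304
  mode + wants cross > 0 → take C=(5.4625,5.7997) (cross=24.304)
ex = (C−B)/|BC| = (0.6329,0.7743); ey = (-0.7743,0.6329)
P = B + -0.83·ex + -2.29·ey = (3.5459,-0.1635)

3.55 -0.16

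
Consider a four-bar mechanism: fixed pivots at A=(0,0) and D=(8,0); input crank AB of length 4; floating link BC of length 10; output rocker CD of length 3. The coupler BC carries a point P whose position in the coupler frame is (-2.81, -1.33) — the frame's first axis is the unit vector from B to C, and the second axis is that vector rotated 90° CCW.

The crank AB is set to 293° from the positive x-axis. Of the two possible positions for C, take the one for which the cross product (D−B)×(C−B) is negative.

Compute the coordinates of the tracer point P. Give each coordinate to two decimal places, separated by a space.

-0.64 -5.88

A=(0,0), D=(8.00,0)
B = A + 4.00·(cos293°, sin293°) = (1.5629, -3.6820)
|BD| = 7.4157
circle(B,10.00) ∩ circle(D,3.00): a=9.8435, h=1.7624
  candidates: C₊=(9.2323,2.7352) cross=13.070; C₋=(10.9824,-0.3244) cross=-13.070
  mode - wants cross < 0 → take C=(10.9824,-0.3244) (cross=-13.070)
ex = (C−B)/|BC| = (0.9419,0.3358); ey = (-0.3358,0.9419)
P = B + -2.81·ex + -1.33·ey = (-0.6374,-5.8783)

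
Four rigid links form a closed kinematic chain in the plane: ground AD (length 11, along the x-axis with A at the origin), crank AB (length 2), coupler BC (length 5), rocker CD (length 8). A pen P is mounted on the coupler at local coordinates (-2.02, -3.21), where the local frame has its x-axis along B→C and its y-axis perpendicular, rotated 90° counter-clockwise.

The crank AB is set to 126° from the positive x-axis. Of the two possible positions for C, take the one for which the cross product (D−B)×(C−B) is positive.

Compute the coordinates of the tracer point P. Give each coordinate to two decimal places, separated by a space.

A=(0,0), D=(11.00,0)
B = A + 2.00·(cos126°, sin126°) = (-1.1756, 1.6180)
|BD| = 12.2826
circle(B,5.00) ∩ circle(D,8.00): a=4.5537, h=2.0649
  candidates: C₊=(3.6105,3.0651) cross=25.362; C₋=(3.0664,-1.0288) cross=-25.362
  mode + wants cross > 0 → take C=(3.6105,3.0651) (cross=25.362)
ex = (C−B)/|BC| = (0.9572,0.2894); ey = (-0.2894,0.9572)
P = B + -2.02·ex + -3.21·ey = (-2.1801,-2.0392)

-2.18 -2.04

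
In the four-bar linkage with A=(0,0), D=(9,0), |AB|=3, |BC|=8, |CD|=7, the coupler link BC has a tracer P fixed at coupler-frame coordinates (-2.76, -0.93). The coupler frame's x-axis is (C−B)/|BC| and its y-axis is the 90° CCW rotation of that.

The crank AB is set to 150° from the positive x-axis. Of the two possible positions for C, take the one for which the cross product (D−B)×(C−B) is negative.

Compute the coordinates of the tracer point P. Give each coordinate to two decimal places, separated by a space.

A=(0,0), D=(9.00,0)
B = A + 3.00·(cos150°, sin150°) = (-2.5981, 1.5000)
|BD| = 11.6947
circle(B,8.00) ∩ circle(D,7.00): a=6.4887, h=4.6795
  candidates: C₊=(4.4372,5.3086) cross=54.725; C₋=(3.2368,-3.9731) cross=-54.725
  mode - wants cross < 0 → take C=(3.2368,-3.9731) (cross=-54.725)
ex = (C−B)/|BC| = (0.7294,-0.6841); ey = (0.6841,0.7294)
P = B + -2.76·ex + -0.93·ey = (-5.2473,2.7099)

-5.25 2.71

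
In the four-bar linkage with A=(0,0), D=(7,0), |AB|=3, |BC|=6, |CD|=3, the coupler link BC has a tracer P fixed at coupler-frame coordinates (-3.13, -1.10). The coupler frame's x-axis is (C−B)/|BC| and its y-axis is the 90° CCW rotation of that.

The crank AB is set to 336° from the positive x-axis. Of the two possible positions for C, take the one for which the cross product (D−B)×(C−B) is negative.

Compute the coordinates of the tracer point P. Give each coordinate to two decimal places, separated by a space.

-0.55 -1.60

A=(0,0), D=(7.00,0)
B = A + 3.00·(cos336°, sin336°) = (2.7406, -1.2202)
|BD| = 4.4307
circle(B,6.00) ∩ circle(D,3.00): a=5.2623, h=2.8824
  candidates: C₊=(7.0056,3.0000) cross=12.771; C₋=(8.5932,-2.5420) cross=-12.771
  mode - wants cross < 0 → take C=(8.5932,-2.5420) (cross=-12.771)
ex = (C−B)/|BC| = (0.9754,-0.2203); ey = (0.2203,0.9754)
P = B + -3.13·ex + -1.10·ey = (-0.5548,-1.6037)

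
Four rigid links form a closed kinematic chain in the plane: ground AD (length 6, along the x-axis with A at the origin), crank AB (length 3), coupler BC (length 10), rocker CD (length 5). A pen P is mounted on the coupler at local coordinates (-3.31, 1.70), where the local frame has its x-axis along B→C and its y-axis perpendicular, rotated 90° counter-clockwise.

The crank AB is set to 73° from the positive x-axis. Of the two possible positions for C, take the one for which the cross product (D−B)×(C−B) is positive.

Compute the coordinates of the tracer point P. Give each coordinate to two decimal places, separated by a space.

-2.16 5.02

A=(0,0), D=(6.00,0)
B = A + 3.00·(cos73°, sin73°) = (0.8771, 2.8689)
|BD| = 5.8715
circle(B,10.00) ∩ circle(D,5.00): a=9.3225, h=3.6181
  candidates: C₊=(10.7789,1.4705) cross=21.244; C₋=(7.2432,-4.8430) cross=-21.244
  mode + wants cross > 0 → take C=(10.7789,1.4705) (cross=21.244)
ex = (C−B)/|BC| = (0.9902,-0.1398); ey = (0.1398,0.9902)
P = B + -3.31·ex + 1.70·ey = (-2.1626,5.0151)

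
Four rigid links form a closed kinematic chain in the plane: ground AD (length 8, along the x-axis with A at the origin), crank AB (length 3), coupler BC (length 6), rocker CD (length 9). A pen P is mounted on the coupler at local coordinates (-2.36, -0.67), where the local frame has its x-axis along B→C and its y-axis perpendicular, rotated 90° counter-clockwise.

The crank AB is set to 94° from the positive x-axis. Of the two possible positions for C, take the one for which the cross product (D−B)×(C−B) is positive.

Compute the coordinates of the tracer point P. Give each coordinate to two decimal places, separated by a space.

-1.11 0.71

A=(0,0), D=(8.00,0)
B = A + 3.00·(cos94°, sin94°) = (-0.2093, 2.9927)
|BD| = 8.7378
circle(B,6.00) ∩ circle(D,9.00): a=1.7938, h=5.7256
  candidates: C₊=(3.4371,7.7576) cross=50.029; C₋=(-0.4849,-3.0010) cross=-50.029
  mode + wants cross > 0 → take C=(3.4371,7.7576) (cross=50.029)
ex = (C−B)/|BC| = (0.6077,0.7941); ey = (-0.7941,0.6077)
P = B + -2.36·ex + -0.67·ey = (-1.1114,0.7113)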